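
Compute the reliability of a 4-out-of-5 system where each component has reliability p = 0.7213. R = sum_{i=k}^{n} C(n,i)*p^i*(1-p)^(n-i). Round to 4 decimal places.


k = 4, n = 5, p = 0.7213
i=4: C(5,4)=5 * 0.7213^4 * 0.2787^1 = 0.3772
i=5: C(5,5)=1 * 0.7213^5 * 0.2787^0 = 0.1952
R = sum of terms = 0.5724

0.5724


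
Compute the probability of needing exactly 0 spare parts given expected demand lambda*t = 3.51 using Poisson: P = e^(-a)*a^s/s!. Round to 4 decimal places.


a = 3.51, s = 0
e^(-a) = e^(-3.51) = 0.0299
a^s = 3.51^0 = 1.0
s! = 1
P = 0.0299 * 1.0 / 1
P = 0.0299

0.0299


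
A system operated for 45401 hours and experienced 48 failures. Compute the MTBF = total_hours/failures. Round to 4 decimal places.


total_hours = 45401
failures = 48
MTBF = 45401 / 48
MTBF = 945.8542

945.8542


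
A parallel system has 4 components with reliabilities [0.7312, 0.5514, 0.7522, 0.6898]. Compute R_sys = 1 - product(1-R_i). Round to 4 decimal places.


Components: [0.7312, 0.5514, 0.7522, 0.6898]
(1 - 0.7312) = 0.2688, running product = 0.2688
(1 - 0.5514) = 0.4486, running product = 0.1206
(1 - 0.7522) = 0.2478, running product = 0.0299
(1 - 0.6898) = 0.3102, running product = 0.0093
Product of (1-R_i) = 0.0093
R_sys = 1 - 0.0093 = 0.9907

0.9907


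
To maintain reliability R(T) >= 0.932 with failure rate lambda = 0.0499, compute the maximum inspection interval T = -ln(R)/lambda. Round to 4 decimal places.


R_target = 0.932
lambda = 0.0499
-ln(0.932) = 0.0704
T = 0.0704 / 0.0499
T = 1.4113

1.4113


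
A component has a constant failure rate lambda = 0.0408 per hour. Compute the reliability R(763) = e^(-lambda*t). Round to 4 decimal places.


lambda = 0.0408
t = 763
lambda * t = 31.1304
R(t) = e^(-31.1304)
R(t) = 0.0

0.0


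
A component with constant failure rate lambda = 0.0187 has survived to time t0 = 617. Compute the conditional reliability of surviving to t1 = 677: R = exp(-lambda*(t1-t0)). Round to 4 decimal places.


lambda = 0.0187
t0 = 617, t1 = 677
t1 - t0 = 60
lambda * (t1-t0) = 0.0187 * 60 = 1.122
R = exp(-1.122)
R = 0.3256

0.3256


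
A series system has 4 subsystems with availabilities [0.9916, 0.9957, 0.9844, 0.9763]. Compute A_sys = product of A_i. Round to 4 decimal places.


Subsystems: [0.9916, 0.9957, 0.9844, 0.9763]
After subsystem 1 (A=0.9916): product = 0.9916
After subsystem 2 (A=0.9957): product = 0.9873
After subsystem 3 (A=0.9844): product = 0.9719
After subsystem 4 (A=0.9763): product = 0.9489
A_sys = 0.9489

0.9489


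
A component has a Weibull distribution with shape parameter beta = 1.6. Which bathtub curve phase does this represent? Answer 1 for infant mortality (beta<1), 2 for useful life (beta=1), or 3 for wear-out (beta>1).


beta = 1.6
Compare beta to 1:
beta < 1 => infant mortality (phase 1)
beta = 1 => useful life (phase 2)
beta > 1 => wear-out (phase 3)
Since beta = 1.6, this is wear-out (increasing failure rate)
Phase = 3

3


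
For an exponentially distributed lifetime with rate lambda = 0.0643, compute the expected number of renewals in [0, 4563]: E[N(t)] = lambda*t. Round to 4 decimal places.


lambda = 0.0643
t = 4563
E[N(t)] = lambda * t
E[N(t)] = 0.0643 * 4563
E[N(t)] = 293.4009

293.4009


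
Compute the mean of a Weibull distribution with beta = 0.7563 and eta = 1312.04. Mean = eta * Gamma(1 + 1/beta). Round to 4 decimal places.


beta = 0.7563, eta = 1312.04
1/beta = 1.3222
1 + 1/beta = 2.3222
Gamma(2.3222) = 1.1825
Mean = 1312.04 * 1.1825
Mean = 1551.5322

1551.5322


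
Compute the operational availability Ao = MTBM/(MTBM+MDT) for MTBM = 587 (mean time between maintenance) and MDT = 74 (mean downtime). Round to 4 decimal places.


MTBM = 587
MDT = 74
MTBM + MDT = 661
Ao = 587 / 661
Ao = 0.888

0.888


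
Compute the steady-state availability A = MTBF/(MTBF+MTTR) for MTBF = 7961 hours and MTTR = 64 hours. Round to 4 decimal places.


MTBF = 7961
MTTR = 64
MTBF + MTTR = 8025
A = 7961 / 8025
A = 0.992

0.992


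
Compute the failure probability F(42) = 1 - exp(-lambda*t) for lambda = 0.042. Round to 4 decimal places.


lambda = 0.042, t = 42
lambda * t = 1.764
exp(-1.764) = 0.1714
F(t) = 1 - 0.1714
F(t) = 0.8286

0.8286


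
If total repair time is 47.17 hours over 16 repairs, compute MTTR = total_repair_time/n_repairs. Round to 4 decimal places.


total_repair_time = 47.17
n_repairs = 16
MTTR = 47.17 / 16
MTTR = 2.9481

2.9481


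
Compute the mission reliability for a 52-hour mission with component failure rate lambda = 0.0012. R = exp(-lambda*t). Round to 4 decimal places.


lambda = 0.0012
mission_time = 52
lambda * t = 0.0012 * 52 = 0.0624
R = exp(-0.0624)
R = 0.9395

0.9395


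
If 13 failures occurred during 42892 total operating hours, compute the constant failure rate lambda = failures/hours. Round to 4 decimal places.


failures = 13
total_hours = 42892
lambda = 13 / 42892
lambda = 0.0003

0.0003


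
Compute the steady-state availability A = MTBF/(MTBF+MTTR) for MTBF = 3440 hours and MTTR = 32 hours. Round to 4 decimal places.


MTBF = 3440
MTTR = 32
MTBF + MTTR = 3472
A = 3440 / 3472
A = 0.9908

0.9908


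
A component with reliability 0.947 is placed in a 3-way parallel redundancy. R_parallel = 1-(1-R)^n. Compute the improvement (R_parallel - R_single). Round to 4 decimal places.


R_single = 0.947, n = 3
1 - R_single = 0.053
(1 - R_single)^n = 0.053^3 = 0.0001
R_parallel = 1 - 0.0001 = 0.9999
Improvement = 0.9999 - 0.947
Improvement = 0.0529

0.0529


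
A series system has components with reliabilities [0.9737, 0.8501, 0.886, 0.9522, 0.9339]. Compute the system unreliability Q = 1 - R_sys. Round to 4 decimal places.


Components: [0.9737, 0.8501, 0.886, 0.9522, 0.9339]
After component 1: product = 0.9737
After component 2: product = 0.8277
After component 3: product = 0.7334
After component 4: product = 0.6983
After component 5: product = 0.6522
R_sys = 0.6522
Q = 1 - 0.6522 = 0.3478

0.3478


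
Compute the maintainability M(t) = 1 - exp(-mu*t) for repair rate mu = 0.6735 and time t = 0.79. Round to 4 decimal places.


mu = 0.6735, t = 0.79
mu * t = 0.6735 * 0.79 = 0.5321
exp(-0.5321) = 0.5874
M(t) = 1 - 0.5874
M(t) = 0.4126

0.4126


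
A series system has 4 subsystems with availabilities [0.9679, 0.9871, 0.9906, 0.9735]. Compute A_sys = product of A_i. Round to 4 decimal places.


Subsystems: [0.9679, 0.9871, 0.9906, 0.9735]
After subsystem 1 (A=0.9679): product = 0.9679
After subsystem 2 (A=0.9871): product = 0.9554
After subsystem 3 (A=0.9906): product = 0.9464
After subsystem 4 (A=0.9735): product = 0.9214
A_sys = 0.9214

0.9214


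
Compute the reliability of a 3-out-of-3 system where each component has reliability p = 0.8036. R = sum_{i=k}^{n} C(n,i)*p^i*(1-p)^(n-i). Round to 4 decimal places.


k = 3, n = 3, p = 0.8036
i=3: C(3,3)=1 * 0.8036^3 * 0.1964^0 = 0.5189
R = sum of terms = 0.5189

0.5189


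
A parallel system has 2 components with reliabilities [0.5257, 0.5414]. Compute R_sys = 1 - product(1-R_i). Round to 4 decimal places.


Components: [0.5257, 0.5414]
(1 - 0.5257) = 0.4743, running product = 0.4743
(1 - 0.5414) = 0.4586, running product = 0.2175
Product of (1-R_i) = 0.2175
R_sys = 1 - 0.2175 = 0.7825

0.7825


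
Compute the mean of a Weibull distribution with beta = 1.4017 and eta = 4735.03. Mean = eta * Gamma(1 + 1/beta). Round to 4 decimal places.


beta = 1.4017, eta = 4735.03
1/beta = 0.7134
1 + 1/beta = 1.7134
Gamma(1.7134) = 0.9113
Mean = 4735.03 * 0.9113
Mean = 4314.7964

4314.7964


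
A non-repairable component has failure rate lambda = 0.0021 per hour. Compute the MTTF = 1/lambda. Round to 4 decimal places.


lambda = 0.0021
MTTF = 1 / 0.0021
MTTF = 476.1905

476.1905


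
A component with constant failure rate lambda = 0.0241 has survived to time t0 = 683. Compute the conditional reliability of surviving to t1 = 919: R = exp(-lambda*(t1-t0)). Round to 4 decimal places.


lambda = 0.0241
t0 = 683, t1 = 919
t1 - t0 = 236
lambda * (t1-t0) = 0.0241 * 236 = 5.6876
R = exp(-5.6876)
R = 0.0034

0.0034


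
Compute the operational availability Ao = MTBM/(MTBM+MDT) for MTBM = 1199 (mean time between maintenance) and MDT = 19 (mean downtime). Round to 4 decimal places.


MTBM = 1199
MDT = 19
MTBM + MDT = 1218
Ao = 1199 / 1218
Ao = 0.9844

0.9844


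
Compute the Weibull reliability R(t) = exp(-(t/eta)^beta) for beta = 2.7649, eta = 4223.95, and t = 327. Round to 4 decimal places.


beta = 2.7649, eta = 4223.95, t = 327
t/eta = 327 / 4223.95 = 0.0774
(t/eta)^beta = 0.0774^2.7649 = 0.0008
R(t) = exp(-0.0008)
R(t) = 0.9992

0.9992


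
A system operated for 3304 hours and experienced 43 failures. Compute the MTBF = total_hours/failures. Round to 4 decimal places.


total_hours = 3304
failures = 43
MTBF = 3304 / 43
MTBF = 76.8372

76.8372


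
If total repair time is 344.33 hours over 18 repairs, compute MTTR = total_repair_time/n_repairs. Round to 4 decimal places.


total_repair_time = 344.33
n_repairs = 18
MTTR = 344.33 / 18
MTTR = 19.1294

19.1294


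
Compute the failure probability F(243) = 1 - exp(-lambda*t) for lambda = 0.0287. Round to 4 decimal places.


lambda = 0.0287, t = 243
lambda * t = 6.9741
exp(-6.9741) = 0.0009
F(t) = 1 - 0.0009
F(t) = 0.9991

0.9991


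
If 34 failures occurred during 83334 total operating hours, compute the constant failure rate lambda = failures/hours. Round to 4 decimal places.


failures = 34
total_hours = 83334
lambda = 34 / 83334
lambda = 0.0004

0.0004


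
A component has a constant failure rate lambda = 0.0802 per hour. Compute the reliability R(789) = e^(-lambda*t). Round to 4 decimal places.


lambda = 0.0802
t = 789
lambda * t = 63.2778
R(t) = e^(-63.2778)
R(t) = 0.0

0.0


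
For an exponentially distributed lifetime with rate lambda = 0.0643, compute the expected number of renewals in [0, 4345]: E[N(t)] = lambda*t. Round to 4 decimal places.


lambda = 0.0643
t = 4345
E[N(t)] = lambda * t
E[N(t)] = 0.0643 * 4345
E[N(t)] = 279.3835

279.3835


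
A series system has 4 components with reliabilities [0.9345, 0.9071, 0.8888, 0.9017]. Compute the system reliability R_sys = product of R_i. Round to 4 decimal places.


Components: [0.9345, 0.9071, 0.8888, 0.9017]
After component 1 (R=0.9345): product = 0.9345
After component 2 (R=0.9071): product = 0.8477
After component 3 (R=0.8888): product = 0.7534
After component 4 (R=0.9017): product = 0.6794
R_sys = 0.6794

0.6794


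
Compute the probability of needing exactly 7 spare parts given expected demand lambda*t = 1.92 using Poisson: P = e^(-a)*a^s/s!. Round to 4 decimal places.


a = 1.92, s = 7
e^(-a) = e^(-1.92) = 0.1466
a^s = 1.92^7 = 96.1853
s! = 5040
P = 0.1466 * 96.1853 / 5040
P = 0.0028

0.0028


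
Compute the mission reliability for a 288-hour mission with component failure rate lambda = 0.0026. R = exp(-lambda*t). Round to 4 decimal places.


lambda = 0.0026
mission_time = 288
lambda * t = 0.0026 * 288 = 0.7488
R = exp(-0.7488)
R = 0.4729

0.4729


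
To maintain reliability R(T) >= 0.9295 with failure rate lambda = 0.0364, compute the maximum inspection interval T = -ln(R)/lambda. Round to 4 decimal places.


R_target = 0.9295
lambda = 0.0364
-ln(0.9295) = 0.0731
T = 0.0731 / 0.0364
T = 2.0085

2.0085


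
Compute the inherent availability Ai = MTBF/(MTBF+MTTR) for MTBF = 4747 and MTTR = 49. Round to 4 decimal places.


MTBF = 4747
MTTR = 49
MTBF + MTTR = 4796
Ai = 4747 / 4796
Ai = 0.9898

0.9898


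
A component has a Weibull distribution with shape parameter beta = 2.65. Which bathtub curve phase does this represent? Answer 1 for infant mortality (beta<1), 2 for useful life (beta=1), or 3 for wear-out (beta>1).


beta = 2.65
Compare beta to 1:
beta < 1 => infant mortality (phase 1)
beta = 1 => useful life (phase 2)
beta > 1 => wear-out (phase 3)
Since beta = 2.65, this is wear-out (increasing failure rate)
Phase = 3

3


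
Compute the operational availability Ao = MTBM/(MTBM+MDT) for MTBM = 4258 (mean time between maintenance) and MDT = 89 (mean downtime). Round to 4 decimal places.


MTBM = 4258
MDT = 89
MTBM + MDT = 4347
Ao = 4258 / 4347
Ao = 0.9795

0.9795


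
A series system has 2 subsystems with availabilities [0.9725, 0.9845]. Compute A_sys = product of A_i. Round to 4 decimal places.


Subsystems: [0.9725, 0.9845]
After subsystem 1 (A=0.9725): product = 0.9725
After subsystem 2 (A=0.9845): product = 0.9574
A_sys = 0.9574

0.9574


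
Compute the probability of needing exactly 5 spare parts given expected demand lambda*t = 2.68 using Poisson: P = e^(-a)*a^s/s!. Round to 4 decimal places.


a = 2.68, s = 5
e^(-a) = e^(-2.68) = 0.0686
a^s = 2.68^5 = 138.2528
s! = 120
P = 0.0686 * 138.2528 / 120
P = 0.079

0.079


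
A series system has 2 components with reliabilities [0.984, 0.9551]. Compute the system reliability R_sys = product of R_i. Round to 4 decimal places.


Components: [0.984, 0.9551]
After component 1 (R=0.984): product = 0.984
After component 2 (R=0.9551): product = 0.9398
R_sys = 0.9398

0.9398


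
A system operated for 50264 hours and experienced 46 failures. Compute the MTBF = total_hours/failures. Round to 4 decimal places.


total_hours = 50264
failures = 46
MTBF = 50264 / 46
MTBF = 1092.6957

1092.6957


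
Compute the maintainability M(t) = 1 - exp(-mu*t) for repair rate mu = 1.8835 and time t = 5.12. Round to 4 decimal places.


mu = 1.8835, t = 5.12
mu * t = 1.8835 * 5.12 = 9.6435
exp(-9.6435) = 0.0001
M(t) = 1 - 0.0001
M(t) = 0.9999

0.9999


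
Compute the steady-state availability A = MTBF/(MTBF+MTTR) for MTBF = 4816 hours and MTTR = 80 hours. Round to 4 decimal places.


MTBF = 4816
MTTR = 80
MTBF + MTTR = 4896
A = 4816 / 4896
A = 0.9837

0.9837


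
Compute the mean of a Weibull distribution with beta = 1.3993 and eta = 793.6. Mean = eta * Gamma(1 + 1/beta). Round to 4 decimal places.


beta = 1.3993, eta = 793.6
1/beta = 0.7146
1 + 1/beta = 1.7146
Gamma(1.7146) = 0.9115
Mean = 793.6 * 0.9115
Mean = 723.3624

723.3624


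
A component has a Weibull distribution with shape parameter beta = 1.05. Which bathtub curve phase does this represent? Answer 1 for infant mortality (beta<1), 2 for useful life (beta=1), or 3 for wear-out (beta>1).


beta = 1.05
Compare beta to 1:
beta < 1 => infant mortality (phase 1)
beta = 1 => useful life (phase 2)
beta > 1 => wear-out (phase 3)
Since beta = 1.05, this is wear-out (increasing failure rate)
Phase = 3

3


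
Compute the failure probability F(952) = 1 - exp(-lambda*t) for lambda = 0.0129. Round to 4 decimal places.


lambda = 0.0129, t = 952
lambda * t = 12.2808
exp(-12.2808) = 0.0
F(t) = 1 - 0.0
F(t) = 1.0

1.0


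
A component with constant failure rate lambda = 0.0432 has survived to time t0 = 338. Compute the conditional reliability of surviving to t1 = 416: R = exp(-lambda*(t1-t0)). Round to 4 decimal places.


lambda = 0.0432
t0 = 338, t1 = 416
t1 - t0 = 78
lambda * (t1-t0) = 0.0432 * 78 = 3.3696
R = exp(-3.3696)
R = 0.0344

0.0344


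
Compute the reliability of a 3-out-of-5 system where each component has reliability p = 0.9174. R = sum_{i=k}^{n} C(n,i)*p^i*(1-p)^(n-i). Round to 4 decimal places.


k = 3, n = 5, p = 0.9174
i=3: C(5,3)=10 * 0.9174^3 * 0.0826^2 = 0.0527
i=4: C(5,4)=5 * 0.9174^4 * 0.0826^1 = 0.2925
i=5: C(5,5)=1 * 0.9174^5 * 0.0826^0 = 0.6498
R = sum of terms = 0.995

0.995


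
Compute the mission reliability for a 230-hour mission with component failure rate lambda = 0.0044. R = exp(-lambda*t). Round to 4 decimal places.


lambda = 0.0044
mission_time = 230
lambda * t = 0.0044 * 230 = 1.012
R = exp(-1.012)
R = 0.3635

0.3635


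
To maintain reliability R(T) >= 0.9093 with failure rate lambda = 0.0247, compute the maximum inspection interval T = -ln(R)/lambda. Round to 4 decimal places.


R_target = 0.9093
lambda = 0.0247
-ln(0.9093) = 0.0951
T = 0.0951 / 0.0247
T = 3.8494

3.8494


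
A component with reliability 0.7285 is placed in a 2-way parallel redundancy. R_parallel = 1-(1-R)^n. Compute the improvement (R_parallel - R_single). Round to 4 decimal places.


R_single = 0.7285, n = 2
1 - R_single = 0.2715
(1 - R_single)^n = 0.2715^2 = 0.0737
R_parallel = 1 - 0.0737 = 0.9263
Improvement = 0.9263 - 0.7285
Improvement = 0.1978

0.1978


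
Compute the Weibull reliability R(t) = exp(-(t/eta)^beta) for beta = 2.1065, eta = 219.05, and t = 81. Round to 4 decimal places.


beta = 2.1065, eta = 219.05, t = 81
t/eta = 81 / 219.05 = 0.3698
(t/eta)^beta = 0.3698^2.1065 = 0.123
R(t) = exp(-0.123)
R(t) = 0.8843

0.8843


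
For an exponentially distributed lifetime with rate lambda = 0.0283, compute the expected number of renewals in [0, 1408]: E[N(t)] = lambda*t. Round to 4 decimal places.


lambda = 0.0283
t = 1408
E[N(t)] = lambda * t
E[N(t)] = 0.0283 * 1408
E[N(t)] = 39.8464

39.8464


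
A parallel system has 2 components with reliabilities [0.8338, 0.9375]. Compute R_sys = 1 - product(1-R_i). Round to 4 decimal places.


Components: [0.8338, 0.9375]
(1 - 0.8338) = 0.1662, running product = 0.1662
(1 - 0.9375) = 0.0625, running product = 0.0104
Product of (1-R_i) = 0.0104
R_sys = 1 - 0.0104 = 0.9896

0.9896


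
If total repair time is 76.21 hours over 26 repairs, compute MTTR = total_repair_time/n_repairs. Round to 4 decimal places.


total_repair_time = 76.21
n_repairs = 26
MTTR = 76.21 / 26
MTTR = 2.9312

2.9312


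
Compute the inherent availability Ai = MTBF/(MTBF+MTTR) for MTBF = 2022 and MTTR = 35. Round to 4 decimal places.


MTBF = 2022
MTTR = 35
MTBF + MTTR = 2057
Ai = 2022 / 2057
Ai = 0.983

0.983


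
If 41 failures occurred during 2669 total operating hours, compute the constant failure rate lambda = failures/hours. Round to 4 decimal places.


failures = 41
total_hours = 2669
lambda = 41 / 2669
lambda = 0.0154

0.0154


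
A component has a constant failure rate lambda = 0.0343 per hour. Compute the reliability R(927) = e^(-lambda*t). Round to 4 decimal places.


lambda = 0.0343
t = 927
lambda * t = 31.7961
R(t) = e^(-31.7961)
R(t) = 0.0

0.0


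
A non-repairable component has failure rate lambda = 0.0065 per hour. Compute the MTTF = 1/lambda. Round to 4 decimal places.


lambda = 0.0065
MTTF = 1 / 0.0065
MTTF = 153.8462

153.8462


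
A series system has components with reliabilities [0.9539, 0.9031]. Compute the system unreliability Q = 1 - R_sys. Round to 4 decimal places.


Components: [0.9539, 0.9031]
After component 1: product = 0.9539
After component 2: product = 0.8615
R_sys = 0.8615
Q = 1 - 0.8615 = 0.1385

0.1385


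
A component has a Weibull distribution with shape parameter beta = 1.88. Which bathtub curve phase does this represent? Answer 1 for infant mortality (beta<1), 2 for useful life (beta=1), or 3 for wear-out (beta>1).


beta = 1.88
Compare beta to 1:
beta < 1 => infant mortality (phase 1)
beta = 1 => useful life (phase 2)
beta > 1 => wear-out (phase 3)
Since beta = 1.88, this is wear-out (increasing failure rate)
Phase = 3

3


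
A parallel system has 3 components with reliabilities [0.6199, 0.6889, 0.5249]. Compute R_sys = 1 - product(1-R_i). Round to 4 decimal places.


Components: [0.6199, 0.6889, 0.5249]
(1 - 0.6199) = 0.3801, running product = 0.3801
(1 - 0.6889) = 0.3111, running product = 0.1182
(1 - 0.5249) = 0.4751, running product = 0.0562
Product of (1-R_i) = 0.0562
R_sys = 1 - 0.0562 = 0.9438

0.9438


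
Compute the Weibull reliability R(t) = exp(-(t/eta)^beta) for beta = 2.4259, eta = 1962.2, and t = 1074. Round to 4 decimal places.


beta = 2.4259, eta = 1962.2, t = 1074
t/eta = 1074 / 1962.2 = 0.5473
(t/eta)^beta = 0.5473^2.4259 = 0.2318
R(t) = exp(-0.2318)
R(t) = 0.7931

0.7931


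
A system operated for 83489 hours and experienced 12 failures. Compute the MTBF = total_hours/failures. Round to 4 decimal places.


total_hours = 83489
failures = 12
MTBF = 83489 / 12
MTBF = 6957.4167

6957.4167


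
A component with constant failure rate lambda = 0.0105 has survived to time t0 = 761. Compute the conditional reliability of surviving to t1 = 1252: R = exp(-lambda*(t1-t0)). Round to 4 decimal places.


lambda = 0.0105
t0 = 761, t1 = 1252
t1 - t0 = 491
lambda * (t1-t0) = 0.0105 * 491 = 5.1555
R = exp(-5.1555)
R = 0.0058

0.0058


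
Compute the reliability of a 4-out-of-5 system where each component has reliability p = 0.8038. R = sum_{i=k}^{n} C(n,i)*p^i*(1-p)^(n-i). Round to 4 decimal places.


k = 4, n = 5, p = 0.8038
i=4: C(5,4)=5 * 0.8038^4 * 0.1962^1 = 0.4095
i=5: C(5,5)=1 * 0.8038^5 * 0.1962^0 = 0.3355
R = sum of terms = 0.745

0.745


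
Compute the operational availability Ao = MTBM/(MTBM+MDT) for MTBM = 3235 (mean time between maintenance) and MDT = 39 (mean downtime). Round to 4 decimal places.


MTBM = 3235
MDT = 39
MTBM + MDT = 3274
Ao = 3235 / 3274
Ao = 0.9881

0.9881


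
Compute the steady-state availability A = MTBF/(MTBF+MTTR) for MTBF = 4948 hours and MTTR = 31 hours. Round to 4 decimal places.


MTBF = 4948
MTTR = 31
MTBF + MTTR = 4979
A = 4948 / 4979
A = 0.9938

0.9938


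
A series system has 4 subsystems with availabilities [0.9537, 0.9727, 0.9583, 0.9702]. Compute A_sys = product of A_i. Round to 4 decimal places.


Subsystems: [0.9537, 0.9727, 0.9583, 0.9702]
After subsystem 1 (A=0.9537): product = 0.9537
After subsystem 2 (A=0.9727): product = 0.9277
After subsystem 3 (A=0.9583): product = 0.889
After subsystem 4 (A=0.9702): product = 0.8625
A_sys = 0.8625

0.8625


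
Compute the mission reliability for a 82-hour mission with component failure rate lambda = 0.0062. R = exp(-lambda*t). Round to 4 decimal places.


lambda = 0.0062
mission_time = 82
lambda * t = 0.0062 * 82 = 0.5084
R = exp(-0.5084)
R = 0.6015

0.6015


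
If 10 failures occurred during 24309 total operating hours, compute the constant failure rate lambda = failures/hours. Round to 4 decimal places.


failures = 10
total_hours = 24309
lambda = 10 / 24309
lambda = 0.0004

0.0004


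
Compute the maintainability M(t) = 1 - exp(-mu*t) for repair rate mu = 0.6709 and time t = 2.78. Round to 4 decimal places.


mu = 0.6709, t = 2.78
mu * t = 0.6709 * 2.78 = 1.8651
exp(-1.8651) = 0.1549
M(t) = 1 - 0.1549
M(t) = 0.8451

0.8451


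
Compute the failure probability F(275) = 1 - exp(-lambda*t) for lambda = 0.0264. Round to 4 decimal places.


lambda = 0.0264, t = 275
lambda * t = 7.26
exp(-7.26) = 0.0007
F(t) = 1 - 0.0007
F(t) = 0.9993

0.9993


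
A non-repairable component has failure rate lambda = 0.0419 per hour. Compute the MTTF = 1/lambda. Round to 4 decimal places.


lambda = 0.0419
MTTF = 1 / 0.0419
MTTF = 23.8663

23.8663


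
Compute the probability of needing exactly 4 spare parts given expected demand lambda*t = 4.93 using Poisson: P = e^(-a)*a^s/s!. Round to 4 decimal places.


a = 4.93, s = 4
e^(-a) = e^(-4.93) = 0.0072
a^s = 4.93^4 = 590.7282
s! = 24
P = 0.0072 * 590.7282 / 24
P = 0.1779

0.1779


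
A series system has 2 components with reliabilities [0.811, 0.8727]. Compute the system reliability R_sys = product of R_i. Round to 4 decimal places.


Components: [0.811, 0.8727]
After component 1 (R=0.811): product = 0.811
After component 2 (R=0.8727): product = 0.7078
R_sys = 0.7078

0.7078


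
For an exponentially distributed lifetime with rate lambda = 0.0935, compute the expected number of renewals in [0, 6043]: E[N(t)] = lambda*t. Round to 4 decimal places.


lambda = 0.0935
t = 6043
E[N(t)] = lambda * t
E[N(t)] = 0.0935 * 6043
E[N(t)] = 565.0205

565.0205


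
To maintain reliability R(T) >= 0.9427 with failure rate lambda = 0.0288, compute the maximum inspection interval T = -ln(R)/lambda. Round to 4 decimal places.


R_target = 0.9427
lambda = 0.0288
-ln(0.9427) = 0.059
T = 0.059 / 0.0288
T = 2.0489

2.0489


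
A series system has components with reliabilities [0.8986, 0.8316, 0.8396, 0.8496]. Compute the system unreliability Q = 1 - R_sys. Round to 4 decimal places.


Components: [0.8986, 0.8316, 0.8396, 0.8496]
After component 1: product = 0.8986
After component 2: product = 0.7473
After component 3: product = 0.6274
After component 4: product = 0.533
R_sys = 0.533
Q = 1 - 0.533 = 0.467

0.467


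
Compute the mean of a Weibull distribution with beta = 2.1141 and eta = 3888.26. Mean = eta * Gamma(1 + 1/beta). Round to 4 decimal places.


beta = 2.1141, eta = 3888.26
1/beta = 0.473
1 + 1/beta = 1.473
Gamma(1.473) = 0.8857
Mean = 3888.26 * 0.8857
Mean = 3443.6706

3443.6706


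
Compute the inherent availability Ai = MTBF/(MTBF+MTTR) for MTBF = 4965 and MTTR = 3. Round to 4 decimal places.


MTBF = 4965
MTTR = 3
MTBF + MTTR = 4968
Ai = 4965 / 4968
Ai = 0.9994

0.9994


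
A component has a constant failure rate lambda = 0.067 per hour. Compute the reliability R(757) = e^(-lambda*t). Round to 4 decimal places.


lambda = 0.067
t = 757
lambda * t = 50.719
R(t) = e^(-50.719)
R(t) = 0.0

0.0


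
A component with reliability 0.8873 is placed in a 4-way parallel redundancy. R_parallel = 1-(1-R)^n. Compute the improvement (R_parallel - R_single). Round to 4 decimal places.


R_single = 0.8873, n = 4
1 - R_single = 0.1127
(1 - R_single)^n = 0.1127^4 = 0.0002
R_parallel = 1 - 0.0002 = 0.9998
Improvement = 0.9998 - 0.8873
Improvement = 0.1125

0.1125


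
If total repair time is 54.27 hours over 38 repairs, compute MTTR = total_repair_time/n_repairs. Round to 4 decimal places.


total_repair_time = 54.27
n_repairs = 38
MTTR = 54.27 / 38
MTTR = 1.4282

1.4282


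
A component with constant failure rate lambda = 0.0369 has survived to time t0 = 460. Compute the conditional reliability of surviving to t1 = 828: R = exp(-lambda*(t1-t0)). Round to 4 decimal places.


lambda = 0.0369
t0 = 460, t1 = 828
t1 - t0 = 368
lambda * (t1-t0) = 0.0369 * 368 = 13.5792
R = exp(-13.5792)
R = 0.0

0.0


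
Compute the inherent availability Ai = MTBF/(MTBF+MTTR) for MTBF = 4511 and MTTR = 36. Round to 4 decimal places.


MTBF = 4511
MTTR = 36
MTBF + MTTR = 4547
Ai = 4511 / 4547
Ai = 0.9921

0.9921


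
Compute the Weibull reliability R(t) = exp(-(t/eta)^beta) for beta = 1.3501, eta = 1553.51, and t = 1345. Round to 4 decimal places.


beta = 1.3501, eta = 1553.51, t = 1345
t/eta = 1345 / 1553.51 = 0.8658
(t/eta)^beta = 0.8658^1.3501 = 0.8232
R(t) = exp(-0.8232)
R(t) = 0.439

0.439


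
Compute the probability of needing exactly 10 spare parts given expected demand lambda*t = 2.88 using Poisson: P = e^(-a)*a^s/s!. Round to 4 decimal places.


a = 2.88, s = 10
e^(-a) = e^(-2.88) = 0.0561
a^s = 2.88^10 = 39257.7023
s! = 3628800
P = 0.0561 * 39257.7023 / 3628800
P = 0.0006

0.0006


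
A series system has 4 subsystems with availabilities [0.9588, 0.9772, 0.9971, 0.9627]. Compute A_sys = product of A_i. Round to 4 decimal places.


Subsystems: [0.9588, 0.9772, 0.9971, 0.9627]
After subsystem 1 (A=0.9588): product = 0.9588
After subsystem 2 (A=0.9772): product = 0.9369
After subsystem 3 (A=0.9971): product = 0.9342
After subsystem 4 (A=0.9627): product = 0.8994
A_sys = 0.8994

0.8994


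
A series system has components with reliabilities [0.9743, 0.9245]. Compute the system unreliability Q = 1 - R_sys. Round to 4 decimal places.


Components: [0.9743, 0.9245]
After component 1: product = 0.9743
After component 2: product = 0.9007
R_sys = 0.9007
Q = 1 - 0.9007 = 0.0993

0.0993


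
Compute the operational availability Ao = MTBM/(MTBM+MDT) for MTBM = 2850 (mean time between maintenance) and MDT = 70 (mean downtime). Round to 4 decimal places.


MTBM = 2850
MDT = 70
MTBM + MDT = 2920
Ao = 2850 / 2920
Ao = 0.976

0.976


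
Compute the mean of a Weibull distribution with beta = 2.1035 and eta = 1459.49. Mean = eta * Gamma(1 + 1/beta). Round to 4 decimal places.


beta = 2.1035, eta = 1459.49
1/beta = 0.4754
1 + 1/beta = 1.4754
Gamma(1.4754) = 0.8857
Mean = 1459.49 * 0.8857
Mean = 1292.647

1292.647


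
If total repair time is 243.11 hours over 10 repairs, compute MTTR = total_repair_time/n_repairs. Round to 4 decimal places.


total_repair_time = 243.11
n_repairs = 10
MTTR = 243.11 / 10
MTTR = 24.311

24.311


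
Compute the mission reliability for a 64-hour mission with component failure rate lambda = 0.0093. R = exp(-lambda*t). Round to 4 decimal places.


lambda = 0.0093
mission_time = 64
lambda * t = 0.0093 * 64 = 0.5952
R = exp(-0.5952)
R = 0.5515

0.5515


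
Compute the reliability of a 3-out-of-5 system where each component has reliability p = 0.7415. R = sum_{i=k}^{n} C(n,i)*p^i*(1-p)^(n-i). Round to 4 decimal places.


k = 3, n = 5, p = 0.7415
i=3: C(5,3)=10 * 0.7415^3 * 0.2585^2 = 0.2724
i=4: C(5,4)=5 * 0.7415^4 * 0.2585^1 = 0.3907
i=5: C(5,5)=1 * 0.7415^5 * 0.2585^0 = 0.2242
R = sum of terms = 0.8873

0.8873


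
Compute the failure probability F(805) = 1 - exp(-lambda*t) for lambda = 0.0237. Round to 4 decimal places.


lambda = 0.0237, t = 805
lambda * t = 19.0785
exp(-19.0785) = 0.0
F(t) = 1 - 0.0
F(t) = 1.0

1.0


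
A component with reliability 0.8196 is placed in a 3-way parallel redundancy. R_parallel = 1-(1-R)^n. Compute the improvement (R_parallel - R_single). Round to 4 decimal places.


R_single = 0.8196, n = 3
1 - R_single = 0.1804
(1 - R_single)^n = 0.1804^3 = 0.0059
R_parallel = 1 - 0.0059 = 0.9941
Improvement = 0.9941 - 0.8196
Improvement = 0.1745

0.1745


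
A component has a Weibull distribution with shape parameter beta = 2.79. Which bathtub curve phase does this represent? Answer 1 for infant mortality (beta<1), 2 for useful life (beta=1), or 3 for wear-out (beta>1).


beta = 2.79
Compare beta to 1:
beta < 1 => infant mortality (phase 1)
beta = 1 => useful life (phase 2)
beta > 1 => wear-out (phase 3)
Since beta = 2.79, this is wear-out (increasing failure rate)
Phase = 3

3


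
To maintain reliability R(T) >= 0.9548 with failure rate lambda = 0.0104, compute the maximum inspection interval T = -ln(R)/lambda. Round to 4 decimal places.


R_target = 0.9548
lambda = 0.0104
-ln(0.9548) = 0.0463
T = 0.0463 / 0.0104
T = 4.4474

4.4474


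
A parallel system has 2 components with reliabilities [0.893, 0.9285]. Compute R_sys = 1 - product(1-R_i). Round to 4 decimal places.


Components: [0.893, 0.9285]
(1 - 0.893) = 0.107, running product = 0.107
(1 - 0.9285) = 0.0715, running product = 0.0077
Product of (1-R_i) = 0.0077
R_sys = 1 - 0.0077 = 0.9923

0.9923


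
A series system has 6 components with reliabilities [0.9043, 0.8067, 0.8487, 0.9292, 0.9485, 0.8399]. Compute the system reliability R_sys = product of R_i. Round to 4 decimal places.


Components: [0.9043, 0.8067, 0.8487, 0.9292, 0.9485, 0.8399]
After component 1 (R=0.9043): product = 0.9043
After component 2 (R=0.8067): product = 0.7295
After component 3 (R=0.8487): product = 0.6191
After component 4 (R=0.9292): product = 0.5753
After component 5 (R=0.9485): product = 0.5457
After component 6 (R=0.8399): product = 0.4583
R_sys = 0.4583

0.4583


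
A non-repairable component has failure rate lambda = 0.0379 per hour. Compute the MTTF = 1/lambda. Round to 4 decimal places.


lambda = 0.0379
MTTF = 1 / 0.0379
MTTF = 26.3852

26.3852


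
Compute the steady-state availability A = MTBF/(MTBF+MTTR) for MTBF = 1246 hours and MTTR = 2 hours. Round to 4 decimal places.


MTBF = 1246
MTTR = 2
MTBF + MTTR = 1248
A = 1246 / 1248
A = 0.9984

0.9984


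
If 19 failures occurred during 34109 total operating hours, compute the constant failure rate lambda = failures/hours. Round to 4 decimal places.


failures = 19
total_hours = 34109
lambda = 19 / 34109
lambda = 0.0006

0.0006


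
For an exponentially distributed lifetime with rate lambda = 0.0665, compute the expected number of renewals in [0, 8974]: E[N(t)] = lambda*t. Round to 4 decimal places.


lambda = 0.0665
t = 8974
E[N(t)] = lambda * t
E[N(t)] = 0.0665 * 8974
E[N(t)] = 596.771

596.771


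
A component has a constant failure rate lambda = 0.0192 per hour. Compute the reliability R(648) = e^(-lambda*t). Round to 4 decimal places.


lambda = 0.0192
t = 648
lambda * t = 12.4416
R(t) = e^(-12.4416)
R(t) = 0.0

0.0


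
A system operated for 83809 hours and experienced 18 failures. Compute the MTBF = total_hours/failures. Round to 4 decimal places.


total_hours = 83809
failures = 18
MTBF = 83809 / 18
MTBF = 4656.0556

4656.0556


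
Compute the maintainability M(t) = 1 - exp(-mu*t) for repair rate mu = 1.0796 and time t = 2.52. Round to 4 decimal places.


mu = 1.0796, t = 2.52
mu * t = 1.0796 * 2.52 = 2.7206
exp(-2.7206) = 0.0658
M(t) = 1 - 0.0658
M(t) = 0.9342

0.9342


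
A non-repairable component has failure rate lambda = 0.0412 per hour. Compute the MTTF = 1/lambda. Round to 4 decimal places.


lambda = 0.0412
MTTF = 1 / 0.0412
MTTF = 24.2718

24.2718


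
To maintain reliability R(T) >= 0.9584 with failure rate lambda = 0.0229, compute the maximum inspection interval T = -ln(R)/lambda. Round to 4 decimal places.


R_target = 0.9584
lambda = 0.0229
-ln(0.9584) = 0.0425
T = 0.0425 / 0.0229
T = 1.8555

1.8555


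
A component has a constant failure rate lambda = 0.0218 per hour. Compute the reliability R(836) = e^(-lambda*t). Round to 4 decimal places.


lambda = 0.0218
t = 836
lambda * t = 18.2248
R(t) = e^(-18.2248)
R(t) = 0.0

0.0


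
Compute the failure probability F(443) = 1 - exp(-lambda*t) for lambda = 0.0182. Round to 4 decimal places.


lambda = 0.0182, t = 443
lambda * t = 8.0626
exp(-8.0626) = 0.0003
F(t) = 1 - 0.0003
F(t) = 0.9997

0.9997


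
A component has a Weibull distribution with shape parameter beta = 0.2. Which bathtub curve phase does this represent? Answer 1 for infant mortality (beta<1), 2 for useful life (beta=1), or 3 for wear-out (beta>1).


beta = 0.2
Compare beta to 1:
beta < 1 => infant mortality (phase 1)
beta = 1 => useful life (phase 2)
beta > 1 => wear-out (phase 3)
Since beta = 0.2, this is infant mortality (decreasing failure rate)
Phase = 1

1


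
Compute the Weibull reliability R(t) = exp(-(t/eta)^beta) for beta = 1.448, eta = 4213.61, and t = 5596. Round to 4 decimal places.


beta = 1.448, eta = 4213.61, t = 5596
t/eta = 5596 / 4213.61 = 1.3281
(t/eta)^beta = 1.3281^1.448 = 1.5081
R(t) = exp(-1.5081)
R(t) = 0.2213

0.2213


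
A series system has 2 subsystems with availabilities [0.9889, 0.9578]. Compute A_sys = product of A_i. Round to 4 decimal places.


Subsystems: [0.9889, 0.9578]
After subsystem 1 (A=0.9889): product = 0.9889
After subsystem 2 (A=0.9578): product = 0.9472
A_sys = 0.9472

0.9472


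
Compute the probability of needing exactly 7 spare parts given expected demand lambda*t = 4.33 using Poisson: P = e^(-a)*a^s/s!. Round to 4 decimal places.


a = 4.33, s = 7
e^(-a) = e^(-4.33) = 0.0132
a^s = 4.33^7 = 28537.4573
s! = 5040
P = 0.0132 * 28537.4573 / 5040
P = 0.0746

0.0746


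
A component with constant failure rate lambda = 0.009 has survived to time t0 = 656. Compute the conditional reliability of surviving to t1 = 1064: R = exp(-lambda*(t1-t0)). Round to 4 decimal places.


lambda = 0.009
t0 = 656, t1 = 1064
t1 - t0 = 408
lambda * (t1-t0) = 0.009 * 408 = 3.672
R = exp(-3.672)
R = 0.0254

0.0254


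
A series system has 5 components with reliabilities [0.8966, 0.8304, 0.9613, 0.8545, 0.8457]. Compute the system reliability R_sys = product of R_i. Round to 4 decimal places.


Components: [0.8966, 0.8304, 0.9613, 0.8545, 0.8457]
After component 1 (R=0.8966): product = 0.8966
After component 2 (R=0.8304): product = 0.7445
After component 3 (R=0.9613): product = 0.7157
After component 4 (R=0.8545): product = 0.6116
After component 5 (R=0.8457): product = 0.5172
R_sys = 0.5172

0.5172


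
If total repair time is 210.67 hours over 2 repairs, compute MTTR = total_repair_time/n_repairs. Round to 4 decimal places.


total_repair_time = 210.67
n_repairs = 2
MTTR = 210.67 / 2
MTTR = 105.335

105.335


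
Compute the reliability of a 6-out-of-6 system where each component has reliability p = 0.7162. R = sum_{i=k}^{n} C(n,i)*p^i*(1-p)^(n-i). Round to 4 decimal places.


k = 6, n = 6, p = 0.7162
i=6: C(6,6)=1 * 0.7162^6 * 0.2838^0 = 0.135
R = sum of terms = 0.135

0.135


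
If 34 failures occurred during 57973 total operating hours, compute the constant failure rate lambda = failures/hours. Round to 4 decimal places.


failures = 34
total_hours = 57973
lambda = 34 / 57973
lambda = 0.0006

0.0006


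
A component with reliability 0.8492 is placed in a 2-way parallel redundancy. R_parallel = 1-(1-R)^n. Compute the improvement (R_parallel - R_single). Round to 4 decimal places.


R_single = 0.8492, n = 2
1 - R_single = 0.1508
(1 - R_single)^n = 0.1508^2 = 0.0227
R_parallel = 1 - 0.0227 = 0.9773
Improvement = 0.9773 - 0.8492
Improvement = 0.1281

0.1281


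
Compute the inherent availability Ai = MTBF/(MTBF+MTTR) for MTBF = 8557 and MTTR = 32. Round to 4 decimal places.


MTBF = 8557
MTTR = 32
MTBF + MTTR = 8589
Ai = 8557 / 8589
Ai = 0.9963

0.9963


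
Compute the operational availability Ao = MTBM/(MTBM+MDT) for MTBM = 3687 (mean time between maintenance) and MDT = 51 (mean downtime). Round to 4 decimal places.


MTBM = 3687
MDT = 51
MTBM + MDT = 3738
Ao = 3687 / 3738
Ao = 0.9864

0.9864


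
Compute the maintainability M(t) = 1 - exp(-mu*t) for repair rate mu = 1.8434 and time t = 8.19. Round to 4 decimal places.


mu = 1.8434, t = 8.19
mu * t = 1.8434 * 8.19 = 15.0974
exp(-15.0974) = 0.0
M(t) = 1 - 0.0
M(t) = 1.0

1.0


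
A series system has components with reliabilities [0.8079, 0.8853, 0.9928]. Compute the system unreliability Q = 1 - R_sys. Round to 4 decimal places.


Components: [0.8079, 0.8853, 0.9928]
After component 1: product = 0.8079
After component 2: product = 0.7152
After component 3: product = 0.7101
R_sys = 0.7101
Q = 1 - 0.7101 = 0.2899

0.2899


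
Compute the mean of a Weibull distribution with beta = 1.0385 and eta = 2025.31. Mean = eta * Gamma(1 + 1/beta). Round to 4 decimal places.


beta = 1.0385, eta = 2025.31
1/beta = 0.9629
1 + 1/beta = 1.9629
Gamma(1.9629) = 0.9849
Mean = 2025.31 * 0.9849
Mean = 1994.704

1994.704


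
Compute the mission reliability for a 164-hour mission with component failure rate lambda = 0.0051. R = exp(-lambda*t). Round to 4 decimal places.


lambda = 0.0051
mission_time = 164
lambda * t = 0.0051 * 164 = 0.8364
R = exp(-0.8364)
R = 0.4333

0.4333


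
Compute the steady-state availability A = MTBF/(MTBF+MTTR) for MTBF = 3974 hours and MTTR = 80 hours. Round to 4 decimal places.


MTBF = 3974
MTTR = 80
MTBF + MTTR = 4054
A = 3974 / 4054
A = 0.9803

0.9803


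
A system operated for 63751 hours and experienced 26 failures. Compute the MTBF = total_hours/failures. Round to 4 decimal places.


total_hours = 63751
failures = 26
MTBF = 63751 / 26
MTBF = 2451.9615

2451.9615


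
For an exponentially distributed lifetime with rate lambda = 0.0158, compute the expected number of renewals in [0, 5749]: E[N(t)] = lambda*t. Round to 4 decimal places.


lambda = 0.0158
t = 5749
E[N(t)] = lambda * t
E[N(t)] = 0.0158 * 5749
E[N(t)] = 90.8342

90.8342


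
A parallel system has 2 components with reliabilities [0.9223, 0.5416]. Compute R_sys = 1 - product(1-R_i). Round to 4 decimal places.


Components: [0.9223, 0.5416]
(1 - 0.9223) = 0.0777, running product = 0.0777
(1 - 0.5416) = 0.4584, running product = 0.0356
Product of (1-R_i) = 0.0356
R_sys = 1 - 0.0356 = 0.9644

0.9644


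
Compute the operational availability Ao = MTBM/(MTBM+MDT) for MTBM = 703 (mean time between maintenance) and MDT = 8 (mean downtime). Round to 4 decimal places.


MTBM = 703
MDT = 8
MTBM + MDT = 711
Ao = 703 / 711
Ao = 0.9887

0.9887


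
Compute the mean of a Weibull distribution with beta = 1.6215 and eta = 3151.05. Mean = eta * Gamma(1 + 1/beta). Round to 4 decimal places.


beta = 1.6215, eta = 3151.05
1/beta = 0.6167
1 + 1/beta = 1.6167
Gamma(1.6167) = 0.8955
Mean = 3151.05 * 0.8955
Mean = 2821.7858

2821.7858
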